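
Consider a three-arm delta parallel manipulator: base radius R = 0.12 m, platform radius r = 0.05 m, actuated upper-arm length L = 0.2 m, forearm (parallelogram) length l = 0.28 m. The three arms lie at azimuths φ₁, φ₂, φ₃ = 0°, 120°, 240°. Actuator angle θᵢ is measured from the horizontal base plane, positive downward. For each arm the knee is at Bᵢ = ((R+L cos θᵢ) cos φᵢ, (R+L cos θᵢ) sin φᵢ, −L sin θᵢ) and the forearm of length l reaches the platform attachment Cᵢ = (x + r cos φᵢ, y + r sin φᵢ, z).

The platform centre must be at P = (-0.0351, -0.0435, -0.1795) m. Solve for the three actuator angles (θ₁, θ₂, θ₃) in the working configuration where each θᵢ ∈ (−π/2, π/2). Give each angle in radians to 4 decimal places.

θ₁ = 0.6110, θ₂ = 0.5234, θ₃ = 0.0003

φ1=0.0° → target in arm frame (-0.0351, -0.0435)
  A cos θ + B sin θ = C:  0.1051·cos θ + -0.1795·sin θ = -0.0169
  √(A²+B²)=0.2080;  θ1 = -1.0411+1.6521 ≈ 0.6110
φ2=120.0° → target in arm frame (-0.0201, 0.0521)
  e−x'=0.0901;  (l²−L²−(e−x')²−y'²−z²)/2L = -0.0117
  θ2 = atan2(B,A) + arccos(C/0.2009) = 0.5234
rotate P by −φ3: (0.0552, -0.0086, -0.1795)
  A cos θ + B sin θ = C:  0.0148·cos θ + -0.1795·sin θ = 0.0147
  θ3 = atan2(B,A) + arccos(C/0.1801) = 0.0003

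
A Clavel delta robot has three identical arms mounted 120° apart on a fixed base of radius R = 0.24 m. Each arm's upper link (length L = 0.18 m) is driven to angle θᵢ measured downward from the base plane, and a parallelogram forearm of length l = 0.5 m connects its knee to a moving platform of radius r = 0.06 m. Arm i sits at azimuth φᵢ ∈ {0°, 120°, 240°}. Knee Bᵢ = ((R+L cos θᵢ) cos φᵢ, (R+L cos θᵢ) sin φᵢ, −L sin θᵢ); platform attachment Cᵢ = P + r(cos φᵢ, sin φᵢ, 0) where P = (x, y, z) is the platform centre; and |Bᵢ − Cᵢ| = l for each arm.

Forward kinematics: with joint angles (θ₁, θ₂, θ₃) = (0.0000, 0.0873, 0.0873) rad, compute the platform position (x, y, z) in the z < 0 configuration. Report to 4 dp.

arm 1 at φ=0.0°: ρ1 = 0.3600;  O1 = (0.3600, 0.0000, 0.0000)
O2 = (0.3593·cos120.0°, 0.3593·sin120.0°, -0.0157) = (-0.1797, 0.3112, -0.0157)
O3 = (0.3593·cos240.0°, 0.3593·sin240.0°, -0.0157) = (-0.1797, -0.3112, -0.0157)
|O₂|²−|O₁|² = -0.0002;  |O₃|²−|O₁|² = -0.0002
linear system: -1.0793x+0.6224y = -0.0002−-0.0314z; -1.0793x+-0.6224y = -0.0002−-0.0314z
Cramer: x(z) = 0.0002-0.0291z;  y(z) = 0.0000+0.0000z
sphere 1 gives Az²+Bz+C=0 with A=1.0008, B=0.0209, C=-0.1206;  B²−4AC=0.4831;  roots -0.3577, 0.3368;  negative root z = -0.3577
x = 0.0106, y = 0.0000

(0.0106, 0.0000, -0.3577)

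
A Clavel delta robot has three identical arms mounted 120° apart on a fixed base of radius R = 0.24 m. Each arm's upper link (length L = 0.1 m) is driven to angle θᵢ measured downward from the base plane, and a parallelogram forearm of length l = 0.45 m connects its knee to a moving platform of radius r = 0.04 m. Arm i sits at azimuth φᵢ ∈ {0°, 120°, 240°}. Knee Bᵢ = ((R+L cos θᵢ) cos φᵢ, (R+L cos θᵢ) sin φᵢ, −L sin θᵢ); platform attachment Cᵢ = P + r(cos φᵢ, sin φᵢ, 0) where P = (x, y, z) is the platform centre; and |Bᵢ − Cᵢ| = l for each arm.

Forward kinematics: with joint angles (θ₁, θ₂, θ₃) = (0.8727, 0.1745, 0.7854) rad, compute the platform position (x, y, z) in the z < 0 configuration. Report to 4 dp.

S1 = (0.2643·cos0.0°, 0.2643·sin0.0°, -0.0766) = (0.2643, 0.0000, -0.0766)
S2 = (0.2985·cos120.0°, 0.2985·sin120.0°, -0.0174) = (-0.1492, 0.2585, -0.0174)
arm 3 at φ=240.0°: ρ3 = 0.2707;  S3 = (-0.1354, -0.2344, -0.0707)
|S₂|²−|S₁|² = 0.0137;  |S₃|²−|S₁|² = 0.0026
[-0.8270 0.5170 0.1185]·P = 0.0137;  [-0.7993 -0.4689 0.0118]·P = 0.0026
Cramer: x(z) = -0.0097+0.0770z;  y(z) = 0.0110-0.1061z
sphere 1 gives Az²+Bz+C=0 with A=1.0172, B=0.1087, C=-0.1215;  B²−4AC=0.5060;  roots -0.4031, 0.2962;  negative root z = -0.4031
x = -0.0407, y = 0.0537

(-0.0407, 0.0537, -0.4031)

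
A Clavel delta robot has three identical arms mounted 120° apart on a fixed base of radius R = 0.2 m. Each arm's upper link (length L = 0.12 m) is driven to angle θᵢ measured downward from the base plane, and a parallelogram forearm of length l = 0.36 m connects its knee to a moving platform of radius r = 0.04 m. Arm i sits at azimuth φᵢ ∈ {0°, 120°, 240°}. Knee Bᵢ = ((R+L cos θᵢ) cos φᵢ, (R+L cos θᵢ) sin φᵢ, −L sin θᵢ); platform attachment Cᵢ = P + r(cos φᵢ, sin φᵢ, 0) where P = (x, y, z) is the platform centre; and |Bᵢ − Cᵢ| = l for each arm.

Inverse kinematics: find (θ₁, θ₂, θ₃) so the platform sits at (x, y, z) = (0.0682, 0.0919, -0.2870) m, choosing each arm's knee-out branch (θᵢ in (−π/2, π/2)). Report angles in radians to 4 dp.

θ₁ = 0.0871, θ₂ = 0.2622, θ₃ = 1.2216

φ1=0.0° → target in arm frame (0.0682, 0.0919)
  A=0.0918, B=-0.2870, C=(l²−L²−A²−y'²−z²)/(2L)=0.0665
  θ1 = atan2(B,A) + arccos(C/0.3013) = 0.0871
rotate P by −φ2: (0.0455, -0.1050, -0.2870)
  e−x'=0.1145;  (l²−L²−(e−x')²−y'²−z²)/2L = 0.0362
  γ=atan2(-0.2870,0.1145)=-1.1912;  ψ=arccos(0.1172)=1.4533;  θ2=γ+ψ≈0.2622
φ3=240.0° → target in arm frame (-0.1137, 0.0131)
  A cos θ + B sin θ = C:  0.2737·cos θ + -0.2870·sin θ = -0.1760
  √(A²+B²)=0.3966;  θ3 = -0.8091+2.0307 ≈ 1.2216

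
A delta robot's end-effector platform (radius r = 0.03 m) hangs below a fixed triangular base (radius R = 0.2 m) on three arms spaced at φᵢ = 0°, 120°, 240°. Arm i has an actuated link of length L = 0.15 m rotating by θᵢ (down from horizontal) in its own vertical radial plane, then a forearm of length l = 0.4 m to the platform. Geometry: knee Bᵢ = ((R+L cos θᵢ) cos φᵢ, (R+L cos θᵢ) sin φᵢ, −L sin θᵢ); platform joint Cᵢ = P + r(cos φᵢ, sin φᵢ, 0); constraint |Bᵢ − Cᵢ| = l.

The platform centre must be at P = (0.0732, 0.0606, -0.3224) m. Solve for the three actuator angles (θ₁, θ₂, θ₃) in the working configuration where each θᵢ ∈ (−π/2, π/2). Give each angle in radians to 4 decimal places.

θ₁ = 0.0871, θ₂ = 0.4363, θ₃ = 0.9600

arm 1 (φ=0.0°): x'=0.0732, y'=0.0606
  A cos θ + B sin θ = C:  0.0968·cos θ + -0.3224·sin θ = 0.0684
  √(A²+B²)=0.3366;  θ1 = -1.2791+1.3662 ≈ 0.0871
rotate P by −φ2: (0.0159, -0.0937, -0.3224)
  A=0.1541, B=-0.3224, C=(l²−L²−A²−y'²−z²)/(2L)=0.0034
  √(A²+B²)=0.3573;  θ2 = -1.1249+1.5612 ≈ 0.4363
φ3=240.0° → target in arm frame (-0.0891, 0.0331)
  e−x'=0.2591;  (l²−L²−(e−x')²−y'²−z²)/2L = -0.1155
  γ=atan2(-0.3224,0.2591)=-0.8939;  ψ=arccos(-0.2793)=1.8539;  θ3=γ+ψ≈0.9600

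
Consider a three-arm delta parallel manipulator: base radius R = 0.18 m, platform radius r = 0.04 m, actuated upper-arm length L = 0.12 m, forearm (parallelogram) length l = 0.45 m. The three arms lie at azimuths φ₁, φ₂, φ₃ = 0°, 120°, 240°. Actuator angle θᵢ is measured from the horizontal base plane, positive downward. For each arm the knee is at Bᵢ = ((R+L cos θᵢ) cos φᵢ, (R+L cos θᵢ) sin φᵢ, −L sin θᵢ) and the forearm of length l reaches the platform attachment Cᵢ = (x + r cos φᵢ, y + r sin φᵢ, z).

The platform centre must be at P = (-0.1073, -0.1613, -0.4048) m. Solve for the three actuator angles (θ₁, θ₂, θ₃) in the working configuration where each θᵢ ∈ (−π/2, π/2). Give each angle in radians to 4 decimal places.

θ₁ = 1.1342, θ₂ = 1.0469, θ₃ = -0.3495

rotate P by −φ1: (-0.1073, -0.1613, -0.4048)
  A=0.2473, B=-0.4048, C=(l²−L²−A²−y'²−z²)/(2L)=-0.2622
  √(A²+B²)=0.4744;  θ1 = -1.0224+2.1566 ≈ 1.1342
arm 2 (φ=120.0°): x'=-0.0860, y'=0.1736
  e−x'=0.2260;  (l²−L²−(e−x')²−y'²−z²)/2L = -0.2374
  √(A²+B²)=0.4636;  θ2 = -1.0615+2.1085 ≈ 1.0469
arm 3 (φ=240.0°): x'=0.1933, y'=-0.0123
  A cos θ + B sin θ = C:  -0.0533·cos θ + -0.4048·sin θ = 0.0885
  γ=atan2(-0.4048,-0.0533)=-1.7018;  ψ=arccos(0.2168)=1.3523;  θ3=γ+ψ≈-0.3495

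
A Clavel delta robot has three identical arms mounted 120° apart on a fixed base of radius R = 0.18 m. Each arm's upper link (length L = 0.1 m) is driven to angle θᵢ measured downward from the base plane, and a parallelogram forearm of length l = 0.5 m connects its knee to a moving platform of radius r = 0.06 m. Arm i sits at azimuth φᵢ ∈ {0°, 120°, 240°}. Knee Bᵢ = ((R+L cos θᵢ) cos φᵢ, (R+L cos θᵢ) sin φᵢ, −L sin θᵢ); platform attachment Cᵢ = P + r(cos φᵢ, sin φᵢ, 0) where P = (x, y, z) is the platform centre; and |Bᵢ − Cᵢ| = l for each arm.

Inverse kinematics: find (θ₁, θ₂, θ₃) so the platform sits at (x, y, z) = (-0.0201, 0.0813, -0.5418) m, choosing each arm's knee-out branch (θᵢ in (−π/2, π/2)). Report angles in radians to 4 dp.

θ₁ = 1.0466, θ₂ = 0.6106, θ₃ = 1.2212

rotate P by −φ1: (-0.0201, 0.0813, -0.5418)
  e−x'=0.1401;  (l²−L²−(e−x')²−y'²−z²)/2L = -0.3989
  γ=atan2(-0.5418,0.1401)=-1.3178;  ψ=arccos(-0.7128)=2.3643;  θ1=γ+ψ≈1.0466
rotate P by −φ2: (0.0805, -0.0232, -0.5418)
  A=0.0395, B=-0.5418, C=(l²−L²−A²−y'²−z²)/(2L)=-0.2783
  √(A²+B²)=0.5432;  θ2 = -1.4979+2.1086 ≈ 0.6106
arm 3 (φ=240.0°): x'=-0.0604, y'=-0.0581
  e−x'=0.1804;  (l²−L²−(e−x')²−y'²−z²)/2L = -0.4472
  θ3 = atan2(B,A) + arccos(C/0.5710) = 1.2212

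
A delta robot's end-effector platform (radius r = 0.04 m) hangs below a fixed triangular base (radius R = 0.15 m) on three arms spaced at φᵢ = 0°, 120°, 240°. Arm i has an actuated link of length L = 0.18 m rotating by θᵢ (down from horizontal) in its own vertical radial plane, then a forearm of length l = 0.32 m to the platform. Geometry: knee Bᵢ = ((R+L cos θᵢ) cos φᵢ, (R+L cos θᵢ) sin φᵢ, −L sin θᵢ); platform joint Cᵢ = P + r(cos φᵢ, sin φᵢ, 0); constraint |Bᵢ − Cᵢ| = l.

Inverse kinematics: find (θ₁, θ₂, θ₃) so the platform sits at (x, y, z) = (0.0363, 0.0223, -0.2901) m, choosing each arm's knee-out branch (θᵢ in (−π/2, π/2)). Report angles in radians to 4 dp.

arm 1 (φ=0.0°): x'=0.0363, y'=0.0223
  e−x'=0.0737;  (l²−L²−(e−x')²−y'²−z²)/2L = -0.0558
  γ=atan2(-0.2901,0.0737)=-1.3220;  ψ=arccos(-0.1864)=1.7583;  θ1=γ+ψ≈0.4363
arm 2 (φ=120.0°): x'=0.0012, y'=-0.0426
  A cos θ + B sin θ = C:  0.1088·cos θ + -0.2901·sin θ = -0.0773
  θ2 = atan2(B,A) + arccos(C/0.3098) = 0.6110
arm 3 (φ=240.0°): x'=-0.0375, y'=0.0203
  A cos θ + B sin θ = C:  0.1475·cos θ + -0.2901·sin θ = -0.1009
  γ=atan2(-0.2901,0.1475)=-1.1005;  ψ=arccos(-0.3100)=1.8860;  θ3=γ+ψ≈0.7854

θ₁ = 0.4363, θ₂ = 0.6110, θ₃ = 0.7854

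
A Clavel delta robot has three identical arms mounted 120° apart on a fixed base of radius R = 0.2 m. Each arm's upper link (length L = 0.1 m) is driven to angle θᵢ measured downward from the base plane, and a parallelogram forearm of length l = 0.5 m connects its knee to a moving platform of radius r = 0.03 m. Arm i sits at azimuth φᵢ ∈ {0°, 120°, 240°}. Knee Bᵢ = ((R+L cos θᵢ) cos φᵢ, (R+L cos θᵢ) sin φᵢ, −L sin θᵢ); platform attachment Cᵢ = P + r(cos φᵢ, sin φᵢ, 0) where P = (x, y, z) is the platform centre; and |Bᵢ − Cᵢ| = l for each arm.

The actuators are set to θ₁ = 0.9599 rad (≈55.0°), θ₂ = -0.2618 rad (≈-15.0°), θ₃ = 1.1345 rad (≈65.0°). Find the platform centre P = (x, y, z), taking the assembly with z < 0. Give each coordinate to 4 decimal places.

arm 1 at φ=0.0°: (R−r)+L cos θ1 = 0.2274;  S1 = (0.2274, 0.0000, -0.0819)
φ2=120.0°: virtual centre (-0.1333, 0.2309, 0.0259), radius l
arm 3 at φ=240.0°: (R−r)+L cos θ3 = 0.2123;  S3 = (-0.1061, -0.1838, -0.0906)
eliminate P² terms by subtracting sphere 1 from 2 and 3
plane₁₂: -0.7213x+0.4618y+0.2156z = 0.0133
det = 0.5732;  x = -0.0044+0.1242z,  y = 0.0220+-0.2728z
quadratic in z: (1.0899)z²+(0.0942)z+(-0.1891)=0, √Δ=0.9128 → z ∈ {-0.4620, 0.3755}; z = -0.4620 (taking z<0)
x = -0.0618, y = 0.1480

(-0.0618, 0.1480, -0.4620)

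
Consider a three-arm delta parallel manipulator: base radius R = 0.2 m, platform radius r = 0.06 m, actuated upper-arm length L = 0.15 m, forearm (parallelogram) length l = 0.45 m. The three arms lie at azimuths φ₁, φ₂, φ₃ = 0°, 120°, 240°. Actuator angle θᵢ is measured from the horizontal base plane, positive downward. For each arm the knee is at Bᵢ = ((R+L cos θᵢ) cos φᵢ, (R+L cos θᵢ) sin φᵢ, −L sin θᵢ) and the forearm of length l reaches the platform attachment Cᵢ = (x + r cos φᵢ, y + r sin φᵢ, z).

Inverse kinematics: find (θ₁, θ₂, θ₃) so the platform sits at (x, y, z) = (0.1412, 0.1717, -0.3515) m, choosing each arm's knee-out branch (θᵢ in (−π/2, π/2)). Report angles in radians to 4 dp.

φ1=0.0° → target in arm frame (0.1412, 0.1717)
  A cos θ + B sin θ = C:  -0.0012·cos θ + -0.3515·sin θ = 0.0899
  γ=atan2(-0.3515,-0.0012)=-1.5742;  ψ=arccos(0.2557)=1.3122;  θ1=γ+ψ≈-0.2620
rotate P by −φ2: (0.0781, -0.2081, -0.3515)
  e−x'=0.0619;  (l²−L²−(e−x')²−y'²−z²)/2L = 0.0310
  √(A²+B²)=0.3569;  θ2 = -1.3965+1.4839 ≈ 0.0874
rotate P by −φ3: (-0.2193, 0.0364, -0.3515)
  A cos θ + B sin θ = C:  0.3593·cos θ + -0.3515·sin θ = -0.2466
  √(A²+B²)=0.5026;  θ3 = -0.7744+2.0835 ≈ 1.3091

θ₁ = -0.2620, θ₂ = 0.0874, θ₃ = 1.3091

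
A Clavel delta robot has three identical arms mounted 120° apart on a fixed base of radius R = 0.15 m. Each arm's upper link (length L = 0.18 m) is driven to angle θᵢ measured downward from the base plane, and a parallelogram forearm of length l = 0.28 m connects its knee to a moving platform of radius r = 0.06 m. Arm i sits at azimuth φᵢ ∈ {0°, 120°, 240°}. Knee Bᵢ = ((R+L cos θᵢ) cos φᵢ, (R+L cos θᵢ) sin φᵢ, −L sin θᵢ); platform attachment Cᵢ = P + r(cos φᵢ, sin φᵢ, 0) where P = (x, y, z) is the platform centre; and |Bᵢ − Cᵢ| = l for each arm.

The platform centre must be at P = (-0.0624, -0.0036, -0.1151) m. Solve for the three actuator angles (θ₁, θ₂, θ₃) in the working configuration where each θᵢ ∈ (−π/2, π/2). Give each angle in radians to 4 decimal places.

θ₁ = 0.7851, θ₂ = -0.0868, θ₃ = -0.1742

arm 1 (φ=0.0°): x'=-0.0624, y'=-0.0036
  A cos θ + B sin θ = C:  0.1524·cos θ + -0.1151·sin θ = 0.0264
  θ1 = atan2(B,A) + arccos(C/0.1910) = 0.7851
arm 2 (φ=120.0°): x'=0.0281, y'=0.0558
  A=0.0619, B=-0.1151, C=(l²−L²−A²−y'²−z²)/(2L)=0.0717
  γ=atan2(-0.1151,0.0619)=-1.0773;  ψ=arccos(0.5483)=0.9904;  θ2=γ+ψ≈-0.0868
rotate P by −φ3: (0.0343, -0.0522, -0.1151)
  A=0.0557, B=-0.1151, C=(l²−L²−A²−y'²−z²)/(2L)=0.0748
  γ=atan2(-0.1151,0.0557)=-1.1202;  ψ=arccos(0.5849)=0.9461;  θ3=γ+ψ≈-0.1742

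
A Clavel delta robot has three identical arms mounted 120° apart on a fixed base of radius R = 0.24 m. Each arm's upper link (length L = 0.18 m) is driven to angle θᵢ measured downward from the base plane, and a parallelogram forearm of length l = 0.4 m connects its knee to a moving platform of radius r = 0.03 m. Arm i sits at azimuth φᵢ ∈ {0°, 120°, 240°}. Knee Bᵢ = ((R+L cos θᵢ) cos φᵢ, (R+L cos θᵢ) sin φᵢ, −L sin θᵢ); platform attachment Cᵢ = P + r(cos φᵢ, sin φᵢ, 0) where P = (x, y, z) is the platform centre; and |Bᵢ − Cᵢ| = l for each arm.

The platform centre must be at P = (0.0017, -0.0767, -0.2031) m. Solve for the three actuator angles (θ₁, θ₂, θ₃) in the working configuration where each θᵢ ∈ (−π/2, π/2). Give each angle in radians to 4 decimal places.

rotate P by −φ1: (0.0017, -0.0767, -0.2031)
  e−x'=0.2083;  (l²−L²−(e−x')²−y'²−z²)/2L = 0.1030
  √(A²+B²)=0.2909;  θ1 = -0.7728+1.2089 ≈ 0.4362
rotate P by −φ2: (-0.0673, 0.0369, -0.2031)
  A cos θ + B sin θ = C:  0.2773·cos θ + -0.2031·sin θ = 0.0225
  γ=atan2(-0.2031,0.2773)=-0.6322;  ψ=arccos(0.0655)=1.5052;  θ2=γ+ψ≈0.8730
arm 3 (φ=240.0°): x'=0.0656, y'=0.0398
  e−x'=0.1444;  (l²−L²−(e−x')²−y'²−z²)/2L = 0.1775
  θ3 = atan2(B,A) + arccos(C/0.2492) = -0.1746

θ₁ = 0.4362, θ₂ = 0.8730, θ₃ = -0.1746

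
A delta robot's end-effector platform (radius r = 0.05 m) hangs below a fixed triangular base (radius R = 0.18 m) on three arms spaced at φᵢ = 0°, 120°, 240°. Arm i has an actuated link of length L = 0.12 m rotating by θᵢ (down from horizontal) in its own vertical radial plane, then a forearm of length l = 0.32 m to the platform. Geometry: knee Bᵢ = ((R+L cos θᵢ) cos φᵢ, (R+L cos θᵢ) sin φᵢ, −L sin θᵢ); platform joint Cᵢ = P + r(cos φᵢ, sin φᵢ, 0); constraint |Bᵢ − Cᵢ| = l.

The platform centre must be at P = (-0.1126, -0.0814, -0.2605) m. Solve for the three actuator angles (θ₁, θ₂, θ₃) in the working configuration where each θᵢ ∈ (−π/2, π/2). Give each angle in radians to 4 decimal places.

rotate P by −φ1: (-0.1126, -0.0814, -0.2605)
  e−x'=0.2426;  (l²−L²−(e−x')²−y'²−z²)/2L = -0.1889
  √(A²+B²)=0.3560;  θ1 = -0.8210+2.1302 ≈ 1.3093
rotate P by −φ2: (-0.0142, 0.1382, -0.2605)
  A=0.1442, B=-0.2605, C=(l²−L²−A²−y'²−z²)/(2L)=-0.0823
  γ=atan2(-0.2605,0.1442)=-1.0652;  ψ=arccos(-0.2765)=1.8509;  θ2=γ+ψ≈0.7857
rotate P by −φ3: (0.1268, -0.0568, -0.2605)
  A cos θ + B sin θ = C:  0.0032·cos θ + -0.2605·sin θ = 0.0704
  θ3 = atan2(B,A) + arccos(C/0.2605) = -0.2614

θ₁ = 1.3093, θ₂ = 0.7857, θ₃ = -0.2614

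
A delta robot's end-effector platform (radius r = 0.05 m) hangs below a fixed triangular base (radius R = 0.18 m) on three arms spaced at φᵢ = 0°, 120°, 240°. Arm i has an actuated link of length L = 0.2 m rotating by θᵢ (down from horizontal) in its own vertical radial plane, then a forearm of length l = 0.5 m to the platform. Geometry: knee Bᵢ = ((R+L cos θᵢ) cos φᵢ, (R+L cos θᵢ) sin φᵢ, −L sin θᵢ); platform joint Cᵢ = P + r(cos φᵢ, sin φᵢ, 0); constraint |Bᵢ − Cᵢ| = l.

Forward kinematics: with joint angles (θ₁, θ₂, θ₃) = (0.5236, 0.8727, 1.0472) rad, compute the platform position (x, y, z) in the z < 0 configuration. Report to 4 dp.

arm 1 at φ=0.0°: ρ1 = 0.3032;  centre 1 = (0.3032, 0.0000, -0.1000)
arm 2 at φ=120.0°: ρ2 = 0.2586;  centre 2 = (-0.1293, 0.2239, -0.1532)
centre 3 = (0.2300·cos240.0°, 0.2300·sin240.0°, -0.1732) = (-0.1150, -0.1992, -0.1732)
subtract pairs → two planes through P
plane₁₂: -0.8650x+0.4478y+-0.1064z = -0.0116
det = 0.7191;  x = 0.0183+-0.1501z,  y = 0.0094+-0.0523z
sphere 1 gives Az²+Bz+C=0 with A=1.0253, B=0.2846, C=-0.1587;  B²−4AC=0.7320;  roots -0.5560, 0.2784;  negative root z = -0.5560
x = 0.1018, y = 0.0385

(0.1018, 0.0385, -0.5560)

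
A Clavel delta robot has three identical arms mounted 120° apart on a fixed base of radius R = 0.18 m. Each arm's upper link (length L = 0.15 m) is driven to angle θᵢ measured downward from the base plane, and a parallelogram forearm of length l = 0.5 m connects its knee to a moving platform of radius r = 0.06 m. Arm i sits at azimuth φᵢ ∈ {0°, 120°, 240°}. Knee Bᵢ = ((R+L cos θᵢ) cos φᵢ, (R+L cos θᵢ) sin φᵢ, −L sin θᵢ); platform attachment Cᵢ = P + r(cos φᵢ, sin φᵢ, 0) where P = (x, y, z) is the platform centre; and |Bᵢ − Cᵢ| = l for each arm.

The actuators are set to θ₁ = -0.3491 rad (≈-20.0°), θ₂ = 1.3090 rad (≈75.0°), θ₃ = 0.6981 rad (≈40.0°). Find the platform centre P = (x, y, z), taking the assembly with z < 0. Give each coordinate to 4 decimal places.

(0.2400, -0.1154, -0.4348)

φ1=0.0°: virtual centre (0.2610, 0.0000, 0.0513), radius l
O2 = (0.1588·cos120.0°, 0.1588·sin120.0°, -0.1449) = (-0.0794, 0.1375, -0.1449)
arm 3 at φ=240.0°: (R−r)+L cos θ3 = 0.2349;  O3 = (-0.1175, -0.2034, -0.0964)
subtract pairs → two planes through P
linear system: -0.6807x+0.2751y = -0.0245−-0.3924z; -0.7568x+-0.4069y = -0.0063−-0.2954z
Cramer: x(z) = 0.0241-0.4966z;  y(z) = -0.0295+0.1976z
into |P−O₁|² = l²: 1.2856z² + 0.1210z + -0.1904 = 0;  Δ = 0.9938;  z = -0.4348 or 0.3406 → z<0 root = -0.4348
x = 0.2400, y = -0.1154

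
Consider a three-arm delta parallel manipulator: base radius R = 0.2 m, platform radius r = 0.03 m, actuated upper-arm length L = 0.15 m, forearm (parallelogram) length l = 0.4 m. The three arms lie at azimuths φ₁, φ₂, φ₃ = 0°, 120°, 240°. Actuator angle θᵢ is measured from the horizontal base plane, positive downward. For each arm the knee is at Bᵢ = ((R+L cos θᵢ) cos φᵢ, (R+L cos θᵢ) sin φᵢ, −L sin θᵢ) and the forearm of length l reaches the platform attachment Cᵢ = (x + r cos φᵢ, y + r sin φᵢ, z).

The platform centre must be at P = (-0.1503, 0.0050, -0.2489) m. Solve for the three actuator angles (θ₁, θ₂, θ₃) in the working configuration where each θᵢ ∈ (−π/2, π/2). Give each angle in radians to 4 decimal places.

θ₁ = 1.1345, θ₂ = -0.3491, θ₃ = -0.2625

φ1=0.0° → target in arm frame (-0.1503, 0.0050)
  e−x'=0.3203;  (l²−L²−(e−x')²−y'²−z²)/2L = -0.0902
  γ=atan2(-0.2489,0.3203)=-0.6606;  ψ=arccos(-0.2224)=1.7951;  θ1=γ+ψ≈1.1345
rotate P by −φ2: (0.0795, 0.1277, -0.2489)
  A=0.0905, B=-0.2489, C=(l²−L²−A²−y'²−z²)/(2L)=0.1702
  √(A²+B²)=0.2648;  θ2 = -1.2220+0.8729 ≈ -0.3491
φ3=240.0° → target in arm frame (0.0708, -0.1327)
  A=0.0992, B=-0.2489, C=(l²−L²−A²−y'²−z²)/(2L)=0.1604
  γ=atan2(-0.2489,0.0992)=-1.1916;  ψ=arccos(0.5986)=0.9291;  θ3=γ+ψ≈-0.2625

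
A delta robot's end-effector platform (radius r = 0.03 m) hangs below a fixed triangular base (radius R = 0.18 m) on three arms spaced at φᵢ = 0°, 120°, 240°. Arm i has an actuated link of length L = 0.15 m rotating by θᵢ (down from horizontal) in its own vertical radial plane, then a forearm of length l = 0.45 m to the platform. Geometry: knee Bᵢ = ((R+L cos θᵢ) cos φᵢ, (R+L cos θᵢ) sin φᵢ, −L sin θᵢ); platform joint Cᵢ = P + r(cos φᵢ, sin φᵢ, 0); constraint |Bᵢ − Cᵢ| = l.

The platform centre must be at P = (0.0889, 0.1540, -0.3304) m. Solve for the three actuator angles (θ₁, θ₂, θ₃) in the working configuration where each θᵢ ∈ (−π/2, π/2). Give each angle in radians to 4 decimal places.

arm 1 (φ=0.0°): x'=0.0889, y'=0.1540
  e−x'=0.0611;  (l²−L²−(e−x')²−y'²−z²)/2L = 0.1446
  θ1 = atan2(B,A) + arccos(C/0.3360) = -0.2621
rotate P by −φ2: (0.0889, -0.1540, -0.3304)
  e−x'=0.0611;  (l²−L²−(e−x')²−y'²−z²)/2L = 0.1446
  γ=atan2(-0.3304,0.0611)=-1.3880;  ψ=arccos(0.4305)=1.1258;  θ2=γ+ψ≈-0.2622
φ3=240.0° → target in arm frame (-0.1778, 0.0000)
  A=0.3278, B=-0.3304, C=(l²−L²−A²−y'²−z²)/(2L)=-0.1221
  γ=atan2(-0.3304,0.3278)=-0.7893;  ψ=arccos(-0.2623)=1.8362;  θ3=γ+ψ≈1.0469

θ₁ = -0.2621, θ₂ = -0.2622, θ₃ = 1.0469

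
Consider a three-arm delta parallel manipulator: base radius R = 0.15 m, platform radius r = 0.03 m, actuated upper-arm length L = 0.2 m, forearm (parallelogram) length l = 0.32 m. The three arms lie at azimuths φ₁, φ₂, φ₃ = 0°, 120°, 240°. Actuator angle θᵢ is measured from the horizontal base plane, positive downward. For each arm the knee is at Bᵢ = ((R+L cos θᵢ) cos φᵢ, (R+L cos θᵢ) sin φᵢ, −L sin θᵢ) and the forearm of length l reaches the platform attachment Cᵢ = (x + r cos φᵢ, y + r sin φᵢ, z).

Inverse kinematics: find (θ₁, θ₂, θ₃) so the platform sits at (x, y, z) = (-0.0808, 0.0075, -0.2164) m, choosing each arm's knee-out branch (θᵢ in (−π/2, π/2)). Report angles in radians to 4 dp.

θ₁ = 0.9597, θ₂ = 0.2618, θ₃ = 0.3494

arm 1 (φ=0.0°): x'=-0.0808, y'=0.0075
  e−x'=0.2008;  (l²−L²−(e−x')²−y'²−z²)/2L = -0.0620
  √(A²+B²)=0.2952;  θ1 = -0.8228+1.7824 ≈ 0.9597
φ2=120.0° → target in arm frame (0.0469, 0.0662)
  A cos θ + B sin θ = C:  0.0731·cos θ + -0.2164·sin θ = 0.0146
  γ=atan2(-0.2164,0.0731)=-1.2450;  ψ=arccos(0.0639)=1.5068;  θ2=γ+ψ≈0.2618
arm 3 (φ=240.0°): x'=0.0339, y'=-0.0737
  A=0.0861, B=-0.2164, C=(l²−L²−A²−y'²−z²)/(2L)=0.0068
  θ3 = atan2(B,A) + arccos(C/0.2329) = 0.3494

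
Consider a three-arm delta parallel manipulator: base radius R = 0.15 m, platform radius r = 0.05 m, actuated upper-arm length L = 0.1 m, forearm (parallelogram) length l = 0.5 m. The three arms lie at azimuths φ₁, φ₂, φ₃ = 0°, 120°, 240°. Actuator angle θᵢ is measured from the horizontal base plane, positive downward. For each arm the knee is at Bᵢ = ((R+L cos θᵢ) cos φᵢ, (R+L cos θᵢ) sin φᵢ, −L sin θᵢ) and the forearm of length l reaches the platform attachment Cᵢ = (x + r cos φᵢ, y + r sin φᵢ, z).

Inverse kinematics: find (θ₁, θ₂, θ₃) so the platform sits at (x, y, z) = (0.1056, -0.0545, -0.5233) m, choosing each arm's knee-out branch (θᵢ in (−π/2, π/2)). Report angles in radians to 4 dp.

φ1=0.0° → target in arm frame (0.1056, -0.0545)
  A cos θ + B sin θ = C:  -0.0056·cos θ + -0.5233·sin θ = -0.1842
  θ1 = atan2(B,A) + arccos(C/0.5233) = 0.3490
φ2=120.0° → target in arm frame (-0.1000, -0.0642)
  e−x'=0.2000;  (l²−L²−(e−x')²−y'²−z²)/2L = -0.3898
  √(A²+B²)=0.5602;  θ2 = -1.2057+2.3404 ≈ 1.1346
φ3=240.0° → target in arm frame (-0.0056, 0.1187)
  e−x'=0.1056;  (l²−L²−(e−x')²−y'²−z²)/2L = -0.2954
  √(A²+B²)=0.5338;  θ3 = -1.3717+2.1572 ≈ 0.7855

θ₁ = 0.3490, θ₂ = 1.1346, θ₃ = 0.7855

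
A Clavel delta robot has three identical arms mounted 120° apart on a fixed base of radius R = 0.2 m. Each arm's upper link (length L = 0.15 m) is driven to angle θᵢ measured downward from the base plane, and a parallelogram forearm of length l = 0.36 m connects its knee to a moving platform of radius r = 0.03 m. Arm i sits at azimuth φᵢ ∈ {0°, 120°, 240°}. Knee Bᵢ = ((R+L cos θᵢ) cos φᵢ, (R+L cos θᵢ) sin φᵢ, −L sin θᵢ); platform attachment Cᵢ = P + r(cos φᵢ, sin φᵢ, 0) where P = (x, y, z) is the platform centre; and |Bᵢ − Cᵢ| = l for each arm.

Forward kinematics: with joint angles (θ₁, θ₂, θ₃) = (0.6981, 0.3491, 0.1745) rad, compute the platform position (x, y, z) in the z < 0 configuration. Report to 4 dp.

φ1=0.0°: virtual centre (0.2849, 0.0000, -0.0964), radius l
arm 2 at φ=120.0°: ρ2 = 0.3110;  centre 2 = (-0.1555, 0.2693, -0.0513)
φ3=240.0°: virtual centre (-0.1589, -0.2752, -0.0260), radius l
|centre ₂|²−|centre ₁|² = 0.0089;  |centre ₃|²−|centre ₁|² = 0.0112
plane₁₂: -0.8808x+0.5386y+0.0902z = 0.0089
Cramer: x(z) = -0.0113+0.1303z;  y(z) = -0.0020+0.0456z
into |P−centre ₁|² = l²: 1.0191z² + 0.1154z + -0.0326 = 0;  Δ = 0.1460;  z = -0.2441 or 0.1309 → z<0 root = -0.2441
x = -0.0431, y = -0.0132

(-0.0431, -0.0132, -0.2441)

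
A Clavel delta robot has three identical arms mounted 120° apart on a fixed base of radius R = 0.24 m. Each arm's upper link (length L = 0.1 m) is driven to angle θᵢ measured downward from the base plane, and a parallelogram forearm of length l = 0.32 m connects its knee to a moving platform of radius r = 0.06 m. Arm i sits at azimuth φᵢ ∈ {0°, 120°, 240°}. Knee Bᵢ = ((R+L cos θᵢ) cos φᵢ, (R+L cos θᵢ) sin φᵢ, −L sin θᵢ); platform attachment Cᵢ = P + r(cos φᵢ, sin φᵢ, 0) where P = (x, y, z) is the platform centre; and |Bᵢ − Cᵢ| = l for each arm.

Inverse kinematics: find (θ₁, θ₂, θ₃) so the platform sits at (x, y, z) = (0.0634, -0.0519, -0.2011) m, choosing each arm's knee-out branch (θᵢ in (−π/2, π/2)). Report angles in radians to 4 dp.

θ₁ = -0.3491, θ₂ = 1.1343, θ₃ = 0.3484

φ1=0.0° → target in arm frame (0.0634, -0.0519)
  A cos θ + B sin θ = C:  0.1166·cos θ + -0.2011·sin θ = 0.1783
  √(A²+B²)=0.2325;  θ1 = -1.0454+0.6963 ≈ -0.3491
φ2=120.0° → target in arm frame (-0.0766, -0.0290)
  e−x'=0.2566;  (l²−L²−(e−x')²−y'²−z²)/2L = -0.0737
  θ2 = atan2(B,A) + arccos(C/0.3261) = 1.1343
rotate P by −φ3: (0.0132, 0.0809, -0.2011)
  A=0.1668, B=-0.2011, C=(l²−L²−A²−y'²−z²)/(2L)=0.0881
  √(A²+B²)=0.2612;  θ3 = -0.8785+1.2269 ≈ 0.3484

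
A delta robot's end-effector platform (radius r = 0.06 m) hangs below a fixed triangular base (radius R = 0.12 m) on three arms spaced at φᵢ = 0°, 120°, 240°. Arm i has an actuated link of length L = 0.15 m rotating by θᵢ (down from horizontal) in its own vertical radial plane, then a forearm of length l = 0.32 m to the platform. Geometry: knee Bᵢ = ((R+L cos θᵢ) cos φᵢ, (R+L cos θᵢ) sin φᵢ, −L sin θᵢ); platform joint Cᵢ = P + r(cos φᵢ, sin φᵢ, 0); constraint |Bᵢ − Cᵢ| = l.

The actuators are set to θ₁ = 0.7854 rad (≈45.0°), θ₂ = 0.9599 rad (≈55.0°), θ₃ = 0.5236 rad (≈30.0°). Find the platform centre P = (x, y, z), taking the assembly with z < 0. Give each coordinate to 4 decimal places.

(-0.0057, -0.0690, -0.3671)

φ1=0.0°: virtual centre (0.1661, 0.0000, -0.1061), radius l
S2 = (0.1460·cos120.0°, 0.1460·sin120.0°, -0.1229) = (-0.0730, 0.1265, -0.1229)
φ3=240.0°: virtual centre (-0.0950, -0.1645, -0.0750), radius l
|S₂|²−|S₁|² = -0.0024;  |S₃|²−|S₁|² = 0.0029
plane₁₂: -0.4782x+0.2529y+-0.0336z = -0.0024
det = 0.2893;  x = 0.0002+0.0161z,  y = -0.0091+0.1633z
into |P−S₁|² = l²: 1.0269z² + 0.2038z + -0.0636 = 0;  Δ = 0.3027;  z = -0.3671 or 0.1686 → z<0 root = -0.3671
x = -0.0057, y = -0.0690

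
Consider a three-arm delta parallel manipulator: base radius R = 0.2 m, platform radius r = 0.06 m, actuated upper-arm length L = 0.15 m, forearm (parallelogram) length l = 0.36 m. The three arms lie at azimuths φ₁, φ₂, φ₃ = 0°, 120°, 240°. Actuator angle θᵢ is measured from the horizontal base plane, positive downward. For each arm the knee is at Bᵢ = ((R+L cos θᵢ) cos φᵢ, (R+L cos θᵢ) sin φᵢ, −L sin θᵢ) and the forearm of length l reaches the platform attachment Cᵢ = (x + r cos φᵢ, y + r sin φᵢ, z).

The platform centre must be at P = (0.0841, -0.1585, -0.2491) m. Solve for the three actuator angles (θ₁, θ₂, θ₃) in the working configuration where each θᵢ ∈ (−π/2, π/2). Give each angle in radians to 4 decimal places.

φ1=0.0° → target in arm frame (0.0841, -0.1585)
  e−x'=0.0559;  (l²−L²−(e−x')²−y'²−z²)/2L = 0.0560
  √(A²+B²)=0.2553;  θ1 = -1.3500+1.3496 ≈ -0.0004
φ2=120.0° → target in arm frame (-0.1793, 0.0064)
  A cos θ + B sin θ = C:  0.3193·cos θ + -0.2491·sin θ = -0.1898
  θ2 = atan2(B,A) + arccos(C/0.4050) = 1.3962
rotate P by −φ3: (0.0952, 0.1521, -0.2491)
  e−x'=0.0448;  (l²−L²−(e−x')²−y'²−z²)/2L = 0.0664
  θ3 = atan2(B,A) + arccos(C/0.2531) = -0.0875

θ₁ = -0.0004, θ₂ = 1.3962, θ₃ = -0.0875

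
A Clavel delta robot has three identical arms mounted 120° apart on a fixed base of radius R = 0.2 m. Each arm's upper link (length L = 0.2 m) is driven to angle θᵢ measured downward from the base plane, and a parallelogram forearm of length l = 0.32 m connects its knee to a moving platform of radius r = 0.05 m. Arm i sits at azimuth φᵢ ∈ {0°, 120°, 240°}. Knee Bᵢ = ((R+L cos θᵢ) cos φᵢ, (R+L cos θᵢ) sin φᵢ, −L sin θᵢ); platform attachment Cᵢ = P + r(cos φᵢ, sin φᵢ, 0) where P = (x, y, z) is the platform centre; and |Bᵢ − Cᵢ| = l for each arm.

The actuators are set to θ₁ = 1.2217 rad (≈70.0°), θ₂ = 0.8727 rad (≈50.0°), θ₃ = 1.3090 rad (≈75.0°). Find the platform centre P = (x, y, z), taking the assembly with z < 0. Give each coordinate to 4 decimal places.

(-0.0204, 0.0634, -0.3912)

arm 1 at φ=0.0°: ρ1 = 0.2184;  S1 = (0.2184, 0.0000, -0.1879)
arm 2 at φ=120.0°: ρ2 = 0.2786;  S2 = (-0.1393, 0.2412, -0.1532)
S3 = (0.2018·cos240.0°, 0.2018·sin240.0°, -0.1932) = (-0.1009, -0.1747, -0.1932)
eliminate P² terms by subtracting sphere 1 from 2 and 3
plane₁₂: -0.7154x+0.4825y+0.0694z = 0.0180
det = 0.5581;  x = -0.0070+0.0344z,  y = 0.0270+-0.0929z
sphere 1 gives Az²+Bz+C=0 with A=1.0098, B=0.3553, C=-0.0155;  B²−4AC=0.1891;  roots -0.3912, 0.0394;  negative root z = -0.3912
x = -0.0204, y = 0.0634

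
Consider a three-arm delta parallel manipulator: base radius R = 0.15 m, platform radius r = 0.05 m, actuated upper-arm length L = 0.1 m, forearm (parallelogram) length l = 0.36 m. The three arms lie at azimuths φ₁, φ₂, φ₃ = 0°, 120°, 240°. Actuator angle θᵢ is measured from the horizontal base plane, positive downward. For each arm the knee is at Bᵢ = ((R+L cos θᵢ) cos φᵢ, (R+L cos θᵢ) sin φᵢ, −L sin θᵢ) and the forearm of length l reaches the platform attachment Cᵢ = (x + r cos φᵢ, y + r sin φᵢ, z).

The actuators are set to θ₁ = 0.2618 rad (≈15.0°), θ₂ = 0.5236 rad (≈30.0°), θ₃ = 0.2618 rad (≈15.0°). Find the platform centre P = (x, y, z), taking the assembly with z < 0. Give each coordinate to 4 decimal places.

arm 1 at φ=0.0°: ρ1 = 0.1966;  O1 = (0.1966, 0.0000, -0.0259)
arm 2 at φ=120.0°: ρ2 = 0.1866;  O2 = (-0.0933, 0.1616, -0.0500)
arm 3 at φ=240.0°: ρ3 = 0.1966;  O3 = (-0.0983, -0.1703, -0.0259)
|O₂|²−|O₁|² = -0.0020;  |O₃|²−|O₁|² = 0.0000
linear system: -0.5798x+0.3232y = -0.0020−-0.0482z; -0.5898x+-0.3405y = 0.0000−0.0000z
Cramer: x(z) = 0.0018-0.0423z;  y(z) = -0.0030+0.0733z
into |P−O₁|² = l²: 1.0072z² + 0.0678z + -0.0910 = 0;  Δ = 0.3710;  z = -0.3361 or 0.2687 → z<0 root = -0.3361
x = 0.0160, y = -0.0277

(0.0160, -0.0277, -0.3361)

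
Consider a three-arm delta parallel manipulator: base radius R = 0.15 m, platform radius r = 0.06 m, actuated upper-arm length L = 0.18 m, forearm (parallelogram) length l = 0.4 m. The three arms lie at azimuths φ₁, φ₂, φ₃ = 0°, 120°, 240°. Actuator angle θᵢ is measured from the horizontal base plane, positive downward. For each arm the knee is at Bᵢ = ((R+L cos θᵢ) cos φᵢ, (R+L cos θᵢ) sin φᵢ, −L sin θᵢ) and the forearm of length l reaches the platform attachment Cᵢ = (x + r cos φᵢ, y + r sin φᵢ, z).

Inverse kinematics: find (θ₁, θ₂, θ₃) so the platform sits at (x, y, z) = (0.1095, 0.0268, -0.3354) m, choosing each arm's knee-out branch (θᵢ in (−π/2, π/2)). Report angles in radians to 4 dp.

φ1=0.0° → target in arm frame (0.1095, 0.0268)
  A=-0.0195, B=-0.3354, C=(l²−L²−A²−y'²−z²)/(2L)=0.0389
  γ=atan2(-0.3354,-0.0195)=-1.6289;  ψ=arccos(0.1158)=1.4547;  θ1=γ+ψ≈-0.1742
arm 2 (φ=120.0°): x'=-0.0315, y'=-0.1082
  e−x'=0.1215;  (l²−L²−(e−x')²−y'²−z²)/2L = -0.0316
  √(A²+B²)=0.3567;  θ2 = -1.2231+1.6595 ≈ 0.4364
arm 3 (φ=240.0°): x'=-0.0780, y'=0.0814
  A=0.1680, B=-0.3354, C=(l²−L²−A²−y'²−z²)/(2L)=-0.0548
  γ=atan2(-0.3354,0.1680)=-1.1065;  ψ=arccos(-0.1461)=1.7175;  θ3=γ+ψ≈0.6109

θ₁ = -0.1742, θ₂ = 0.4364, θ₃ = 0.6109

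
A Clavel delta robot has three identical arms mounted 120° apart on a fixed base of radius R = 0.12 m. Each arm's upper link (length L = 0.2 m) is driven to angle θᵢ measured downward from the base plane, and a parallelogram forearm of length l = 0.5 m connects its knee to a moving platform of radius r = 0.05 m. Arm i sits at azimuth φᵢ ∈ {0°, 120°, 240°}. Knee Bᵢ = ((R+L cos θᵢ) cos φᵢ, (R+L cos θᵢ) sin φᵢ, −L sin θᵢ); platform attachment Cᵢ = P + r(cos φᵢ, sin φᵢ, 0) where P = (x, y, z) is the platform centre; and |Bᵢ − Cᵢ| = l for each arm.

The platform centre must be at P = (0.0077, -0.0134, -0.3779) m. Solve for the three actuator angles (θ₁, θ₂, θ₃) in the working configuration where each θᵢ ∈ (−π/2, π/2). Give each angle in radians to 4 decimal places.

φ1=0.0° → target in arm frame (0.0077, -0.0134)
  A=0.0623, B=-0.3779, C=(l²−L²−A²−y'²−z²)/(2L)=0.1578
  √(A²+B²)=0.3830;  θ1 = -1.4074+1.1461 ≈ -0.2613
arm 2 (φ=120.0°): x'=-0.0155, y'=0.0000
  e−x'=0.0855;  (l²−L²−(e−x')²−y'²−z²)/2L = 0.1497
  √(A²+B²)=0.3874;  θ2 = -1.3484+1.1740 ≈ -0.1744
rotate P by −φ3: (0.0078, 0.0134, -0.3779)
  A cos θ + B sin θ = C:  0.0622·cos θ + -0.3779·sin θ = 0.1578
  γ=atan2(-0.3779,0.0622)=-1.4075;  ψ=arccos(0.4121)=1.1460;  θ3=γ+ψ≈-0.2616

θ₁ = -0.2613, θ₂ = -0.1744, θ₃ = -0.2616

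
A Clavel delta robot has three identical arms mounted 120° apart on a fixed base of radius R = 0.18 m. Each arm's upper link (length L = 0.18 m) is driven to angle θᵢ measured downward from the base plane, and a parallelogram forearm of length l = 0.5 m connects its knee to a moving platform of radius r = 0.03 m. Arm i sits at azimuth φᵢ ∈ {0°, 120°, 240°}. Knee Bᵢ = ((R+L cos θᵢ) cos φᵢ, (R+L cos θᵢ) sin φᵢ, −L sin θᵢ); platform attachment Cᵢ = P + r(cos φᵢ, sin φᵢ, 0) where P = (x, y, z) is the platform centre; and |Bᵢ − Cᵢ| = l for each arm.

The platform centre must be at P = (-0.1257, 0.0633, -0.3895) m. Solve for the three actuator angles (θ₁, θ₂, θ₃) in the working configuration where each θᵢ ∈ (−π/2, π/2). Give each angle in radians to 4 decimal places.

θ₁ = 0.6983, θ₂ = -0.3490, θ₃ = 0.1745

rotate P by −φ1: (-0.1257, 0.0633, -0.3895)
  e−x'=0.2757;  (l²−L²−(e−x')²−y'²−z²)/2L = -0.0392
  γ=atan2(-0.3895,0.2757)=-0.9548;  ψ=arccos(-0.0822)=1.6531;  θ1=γ+ψ≈0.6983
rotate P by −φ2: (0.1177, 0.0772, -0.3895)
  A=0.0323, B=-0.3895, C=(l²−L²−A²−y'²−z²)/(2L)=0.1636
  θ2 = atan2(B,A) + arccos(C/0.3908) = -0.3490
rotate P by −φ3: (0.0080, -0.1405, -0.3895)
  A=0.1420, B=-0.3895, C=(l²−L²−A²−y'²−z²)/(2L)=0.0722
  √(A²+B²)=0.4146;  θ3 = -1.2213+1.3957 ≈ 0.1745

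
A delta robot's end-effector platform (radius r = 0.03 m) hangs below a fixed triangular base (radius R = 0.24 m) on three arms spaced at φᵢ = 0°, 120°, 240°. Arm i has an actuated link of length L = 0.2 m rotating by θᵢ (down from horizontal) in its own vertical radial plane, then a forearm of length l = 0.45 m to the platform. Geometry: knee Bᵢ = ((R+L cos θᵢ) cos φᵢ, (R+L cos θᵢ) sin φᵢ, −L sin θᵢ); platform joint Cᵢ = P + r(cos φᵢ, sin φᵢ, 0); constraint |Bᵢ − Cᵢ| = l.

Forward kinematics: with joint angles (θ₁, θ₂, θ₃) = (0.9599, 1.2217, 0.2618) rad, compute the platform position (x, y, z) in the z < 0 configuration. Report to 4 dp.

centre 1 = (0.3247·cos0.0°, 0.3247·sin0.0°, -0.1638) = (0.3247, 0.0000, -0.1638)
centre 2 = (0.2784·cos120.0°, 0.2784·sin120.0°, -0.1879) = (-0.1392, 0.2411, -0.1879)
φ3=240.0°: virtual centre (-0.2016, -0.3492, -0.0518), radius l
|centre ₂|²−|centre ₁|² = -0.0195;  |centre ₃|²−|centre ₁|² = 0.0330
linear system: -0.9279x+0.4822y = -0.0195−-0.0482z; -1.0526x+-0.6983y = 0.0330−0.2241z
det = 1.1555;  x = -0.0020+0.0644z,  y = -0.0442+0.2239z
quadratic in z: (1.0543)z²+(0.2658)z+(-0.0670)=0, √Δ=0.5942 → z ∈ {-0.4079, 0.1557}; z = -0.4079 (taking z<0)
x = -0.0283, y = -0.1355

(-0.0283, -0.1355, -0.4079)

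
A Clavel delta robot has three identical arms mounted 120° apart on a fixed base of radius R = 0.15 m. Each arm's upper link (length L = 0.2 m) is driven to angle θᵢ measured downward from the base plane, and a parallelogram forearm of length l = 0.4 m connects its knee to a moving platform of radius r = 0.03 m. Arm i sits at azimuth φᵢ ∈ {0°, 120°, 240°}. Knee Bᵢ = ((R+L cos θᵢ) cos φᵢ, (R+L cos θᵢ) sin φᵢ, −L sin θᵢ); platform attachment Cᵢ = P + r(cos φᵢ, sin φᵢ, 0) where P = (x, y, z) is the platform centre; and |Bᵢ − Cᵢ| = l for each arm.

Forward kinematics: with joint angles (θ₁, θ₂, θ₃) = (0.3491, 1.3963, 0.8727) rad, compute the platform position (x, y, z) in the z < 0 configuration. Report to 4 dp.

(0.1516, -0.1054, -0.4212)

O1 = (0.3079·cos0.0°, 0.3079·sin0.0°, -0.0684) = (0.3079, 0.0000, -0.0684)
arm 2 at φ=120.0°: ρ2 = 0.1547;  O2 = (-0.0774, 0.1340, -0.1970)
φ3=240.0°: virtual centre (-0.1243, -0.2153, -0.1532), radius l
subtract pairs → two planes through P
[-0.7706 0.2680 -0.2571]·P = -0.0368;  [-0.8644 -0.4305 -0.1696]·P = -0.0143
det = 0.5634;  x = 0.0349+-0.2771z,  y = -0.0369+0.1625z
into |P−O₁|² = l²: 1.1032z² + 0.2762z + -0.0794 = 0;  Δ = 0.4266;  z = -0.4212 or 0.1709 → z<0 root = -0.4212
x = 0.1516, y = -0.1054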